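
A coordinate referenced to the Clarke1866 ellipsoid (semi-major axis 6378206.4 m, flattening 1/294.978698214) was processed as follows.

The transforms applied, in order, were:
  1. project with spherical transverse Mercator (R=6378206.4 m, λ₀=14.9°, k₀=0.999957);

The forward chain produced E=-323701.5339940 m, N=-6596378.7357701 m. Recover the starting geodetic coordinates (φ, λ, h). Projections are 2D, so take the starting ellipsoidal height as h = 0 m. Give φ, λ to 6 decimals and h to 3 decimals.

φ=-59.134462°, λ=9.227350°, h=0.000 m

start: E=-323701.5340, N=-6596378.7358 m
→ tm⁻¹: φ=-59.13446200°, λ=9.22735000°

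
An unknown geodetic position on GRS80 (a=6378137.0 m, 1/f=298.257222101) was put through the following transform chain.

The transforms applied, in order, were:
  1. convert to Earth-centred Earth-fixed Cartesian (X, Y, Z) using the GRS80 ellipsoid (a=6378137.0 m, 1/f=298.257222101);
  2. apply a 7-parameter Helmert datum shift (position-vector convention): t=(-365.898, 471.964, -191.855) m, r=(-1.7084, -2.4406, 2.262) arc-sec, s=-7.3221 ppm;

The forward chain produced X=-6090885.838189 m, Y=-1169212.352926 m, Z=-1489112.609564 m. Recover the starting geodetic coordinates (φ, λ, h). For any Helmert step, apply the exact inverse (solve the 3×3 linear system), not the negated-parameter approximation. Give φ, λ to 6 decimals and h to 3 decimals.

φ=-13.586982°, λ=-169.129483°, h=1127.242 m

start: X=-6090885.8382, Y=-1169212.3529, Z=-1489112.6096 m
→ Helmert⁻¹: X=-6090594.9793, Y=-1169613.7575, Z=-1488869.2779
→ geod (Bowring, a=6378137.000): φ=-13.58698200°, λ=-169.12948300°, h=1127.2420 m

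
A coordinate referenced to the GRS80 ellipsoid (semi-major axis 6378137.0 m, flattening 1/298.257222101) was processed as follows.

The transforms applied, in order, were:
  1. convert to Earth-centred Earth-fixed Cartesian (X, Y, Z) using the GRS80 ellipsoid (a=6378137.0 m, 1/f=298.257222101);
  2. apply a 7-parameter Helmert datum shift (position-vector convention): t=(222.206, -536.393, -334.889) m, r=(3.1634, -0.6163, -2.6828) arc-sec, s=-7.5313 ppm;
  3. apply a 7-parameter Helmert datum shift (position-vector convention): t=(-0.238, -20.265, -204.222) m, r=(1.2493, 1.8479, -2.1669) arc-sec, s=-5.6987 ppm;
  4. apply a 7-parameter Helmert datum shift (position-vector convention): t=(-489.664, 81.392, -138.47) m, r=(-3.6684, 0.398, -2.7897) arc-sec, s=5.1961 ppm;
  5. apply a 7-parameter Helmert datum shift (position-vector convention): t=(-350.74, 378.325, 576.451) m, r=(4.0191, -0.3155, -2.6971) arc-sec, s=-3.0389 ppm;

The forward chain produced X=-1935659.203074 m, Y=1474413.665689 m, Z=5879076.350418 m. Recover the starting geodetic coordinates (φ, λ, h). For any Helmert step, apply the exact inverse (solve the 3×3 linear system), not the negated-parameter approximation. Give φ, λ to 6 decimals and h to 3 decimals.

φ=67.654674°, λ=142.693283°, h=2853.068 m

start: X=-1935659.2031, Y=1474413.6657, Z=5879076.3504 m
→ Helmert⁻¹: X=-1935324.6282, Y=1474129.0573, Z=5878492.0003
→ Helmert⁻¹: X=-1934856.1882, Y=1473909.2867, Z=5878622.4044
→ Helmert⁻¹: X=-1934935.1287, Y=1473953.2307, Z=5878833.8660
→ Helmert⁻¹: X=-1935173.5216, Y=1474565.7254, Z=5879196.2004
→ geod (Bowring, a=6378137.000): φ=67.65467400°, λ=142.69328300°, h=2853.0680 m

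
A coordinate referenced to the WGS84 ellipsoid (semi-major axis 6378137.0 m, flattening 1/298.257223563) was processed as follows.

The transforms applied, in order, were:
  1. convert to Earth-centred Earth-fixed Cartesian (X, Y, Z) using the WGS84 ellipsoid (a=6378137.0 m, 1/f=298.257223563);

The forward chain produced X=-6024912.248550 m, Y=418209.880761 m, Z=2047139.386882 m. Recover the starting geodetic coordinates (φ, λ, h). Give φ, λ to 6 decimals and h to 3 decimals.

φ=18.842083°, λ=176.029272°, h=1007.616 m

start: X=-6024912.2486, Y=418209.8808, Z=2047139.3869 m
→ geod (Bowring, a=6378137.000): φ=18.84208300°, λ=176.02927200°, h=1007.6160 m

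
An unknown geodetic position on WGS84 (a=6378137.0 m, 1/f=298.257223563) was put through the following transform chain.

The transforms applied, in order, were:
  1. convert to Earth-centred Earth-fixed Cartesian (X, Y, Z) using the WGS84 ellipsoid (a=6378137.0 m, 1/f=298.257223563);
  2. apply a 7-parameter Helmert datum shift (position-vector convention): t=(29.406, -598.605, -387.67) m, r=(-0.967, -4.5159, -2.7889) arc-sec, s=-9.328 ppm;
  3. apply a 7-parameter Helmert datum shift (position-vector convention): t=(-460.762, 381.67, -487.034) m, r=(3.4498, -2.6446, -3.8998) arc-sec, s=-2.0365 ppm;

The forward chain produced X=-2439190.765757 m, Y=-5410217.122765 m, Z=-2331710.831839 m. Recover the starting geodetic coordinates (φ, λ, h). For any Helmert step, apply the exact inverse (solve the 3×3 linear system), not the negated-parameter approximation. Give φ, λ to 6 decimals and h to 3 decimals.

φ=-21.573478°, λ=-114.263990°, h=419.142 m

start: X=-2439190.7658, Y=-5410217.1228, Z=-2331710.8318 m
→ Helmert⁻¹: X=-2438662.5595, Y=-5410694.9067, Z=-2331106.7839
→ Helmert⁻¹: X=-2438692.5911, Y=-5410168.8143, Z=-2330712.8268
→ geod (Bowring, a=6378137.000): φ=-21.57347800°, λ=-114.26399000°, h=419.1420 m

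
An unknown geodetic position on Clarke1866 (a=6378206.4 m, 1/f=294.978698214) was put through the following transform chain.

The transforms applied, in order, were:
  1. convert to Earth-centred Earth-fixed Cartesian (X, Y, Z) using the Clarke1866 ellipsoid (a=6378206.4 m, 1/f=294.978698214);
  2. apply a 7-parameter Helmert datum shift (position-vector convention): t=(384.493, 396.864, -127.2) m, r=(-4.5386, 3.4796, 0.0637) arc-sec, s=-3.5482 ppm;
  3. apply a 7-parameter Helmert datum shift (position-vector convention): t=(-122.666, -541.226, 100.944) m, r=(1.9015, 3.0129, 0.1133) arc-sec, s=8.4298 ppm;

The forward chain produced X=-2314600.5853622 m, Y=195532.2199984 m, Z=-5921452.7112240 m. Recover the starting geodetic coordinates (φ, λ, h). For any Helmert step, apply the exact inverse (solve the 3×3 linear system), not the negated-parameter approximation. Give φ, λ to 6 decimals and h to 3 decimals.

start: X=-2314600.5854, Y=195532.2200, Z=-5921452.7112 m
→ Helmert⁻¹: X=-2314371.8056, Y=196018.4753, Z=-5921539.3511
→ Helmert⁻¹: X=-2314664.5588, Y=195753.3148, Z=-5921467.9016
→ geod (Bowring, a=6378206.400): φ=-68.71240100°, λ=175.16594600°, h=1344.9150 m

φ=-68.712401°, λ=175.165946°, h=1344.915 m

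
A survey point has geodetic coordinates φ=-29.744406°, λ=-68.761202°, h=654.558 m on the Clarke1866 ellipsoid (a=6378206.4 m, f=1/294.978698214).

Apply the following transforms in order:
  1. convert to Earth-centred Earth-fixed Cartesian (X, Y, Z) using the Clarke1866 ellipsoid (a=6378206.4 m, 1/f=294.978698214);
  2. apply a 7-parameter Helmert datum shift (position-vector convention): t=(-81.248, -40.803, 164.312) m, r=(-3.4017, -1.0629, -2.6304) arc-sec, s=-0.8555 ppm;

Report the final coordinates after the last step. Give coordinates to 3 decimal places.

X=2007868.563 m, Y=-5166670.519 m, Z=-3145695.389 m

start: φ=-29.744406°, λ=-68.761202°, h=654.558 m
→ ECEF (a=6378206.400, f=1/294.978698214): X=2008001.2046, Y=-5166556.6456, Z=-3145957.9463
→ Helmert 7p (PV): X=2007868.5635, Y=-5166670.5185, Z=-3145695.3892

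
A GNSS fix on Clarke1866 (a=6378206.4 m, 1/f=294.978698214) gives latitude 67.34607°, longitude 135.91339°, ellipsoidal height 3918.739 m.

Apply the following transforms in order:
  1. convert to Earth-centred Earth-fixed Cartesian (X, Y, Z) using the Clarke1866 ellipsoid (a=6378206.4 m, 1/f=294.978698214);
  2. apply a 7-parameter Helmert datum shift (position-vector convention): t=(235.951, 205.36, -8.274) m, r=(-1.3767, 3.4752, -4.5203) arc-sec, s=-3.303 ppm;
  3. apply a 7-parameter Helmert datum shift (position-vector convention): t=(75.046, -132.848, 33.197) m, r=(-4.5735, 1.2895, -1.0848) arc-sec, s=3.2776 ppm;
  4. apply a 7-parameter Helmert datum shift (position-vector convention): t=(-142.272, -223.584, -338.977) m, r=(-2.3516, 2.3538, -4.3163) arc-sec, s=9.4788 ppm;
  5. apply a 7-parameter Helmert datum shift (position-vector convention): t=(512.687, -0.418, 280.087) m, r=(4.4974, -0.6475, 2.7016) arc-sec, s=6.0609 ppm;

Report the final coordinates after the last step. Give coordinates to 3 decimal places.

X=-1769883.200 m, Y=1715249.450 m, Z=5866895.515 m

start: φ=67.346070°, λ=135.913390°, h=3918.739 m
→ ECEF (a=6378206.400, f=1/294.978698214): X=-1770781.2464, Y=1715204.1346, Z=5866814.5583
→ Helmert 7p (PV): X=-1770403.0127, Y=1715481.7934, Z=5866805.2927
→ Helmert 7p (PV): X=-1770288.0697, Y=1715493.9639, Z=5866830.7493
→ Helmert 7p (PV): X=-1770344.2729, Y=1715390.5738, Z=5866548.0264
→ Helmert 7p (PV): X=-1769883.1998, Y=1715249.4499, Z=5866895.5151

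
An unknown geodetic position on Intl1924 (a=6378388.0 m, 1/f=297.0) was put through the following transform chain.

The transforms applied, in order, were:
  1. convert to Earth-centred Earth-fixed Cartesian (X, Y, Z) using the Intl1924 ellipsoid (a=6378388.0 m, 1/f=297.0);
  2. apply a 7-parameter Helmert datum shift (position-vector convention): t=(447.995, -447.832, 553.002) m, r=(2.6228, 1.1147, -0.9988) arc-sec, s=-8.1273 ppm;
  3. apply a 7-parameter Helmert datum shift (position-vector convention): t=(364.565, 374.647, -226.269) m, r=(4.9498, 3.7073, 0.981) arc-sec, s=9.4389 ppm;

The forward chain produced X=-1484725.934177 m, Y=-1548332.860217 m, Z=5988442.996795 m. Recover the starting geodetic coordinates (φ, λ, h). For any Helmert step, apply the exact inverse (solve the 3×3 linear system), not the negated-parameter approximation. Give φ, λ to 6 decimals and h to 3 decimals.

start: X=-1484725.9342, Y=-1548332.8602, Z=5988442.9968 m
→ Helmert⁻¹: X=-1485191.4831, Y=-1548542.1148, Z=5988623.2066
→ Helmert⁻¹: X=-1485676.4175, Y=-1548037.9156, Z=5988130.5273
→ geod (Bowring, a=6378388.000): φ=70.40921300°, λ=-133.82238500°, h=1580.1550 m

φ=70.409213°, λ=-133.822385°, h=1580.155 m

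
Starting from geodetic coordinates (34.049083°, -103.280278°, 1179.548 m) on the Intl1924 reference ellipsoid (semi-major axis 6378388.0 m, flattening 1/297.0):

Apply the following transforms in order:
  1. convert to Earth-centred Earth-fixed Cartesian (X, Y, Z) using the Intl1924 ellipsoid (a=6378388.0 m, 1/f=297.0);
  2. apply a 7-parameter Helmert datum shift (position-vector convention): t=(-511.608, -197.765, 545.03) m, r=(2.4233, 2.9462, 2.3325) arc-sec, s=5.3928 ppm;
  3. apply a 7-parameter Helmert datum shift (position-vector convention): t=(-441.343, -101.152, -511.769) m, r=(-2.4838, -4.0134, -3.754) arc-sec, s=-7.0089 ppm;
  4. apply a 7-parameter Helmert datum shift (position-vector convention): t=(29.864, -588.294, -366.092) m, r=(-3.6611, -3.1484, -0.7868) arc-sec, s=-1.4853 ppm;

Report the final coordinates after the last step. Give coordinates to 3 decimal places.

X=-1216564.447 m, Y=-5150711.891 m, Z=3551397.919 m

start: φ=34.049083°, λ=-103.280278°, h=1179.548 m
→ ECEF (a=6378388.000, f=1/297.0): X=-1215517.3952, Y=-5149917.7669, Z=3551673.7079
→ Helmert 7p (PV): X=-1215926.5904, Y=-5150198.7768, Z=3552194.7494
→ Helmert 7p (PV): X=-1216522.2599, Y=-5150198.9275, Z=3551696.4419
→ Helmert 7p (PV): X=-1216564.4471, Y=-5150711.8907, Z=3551397.9191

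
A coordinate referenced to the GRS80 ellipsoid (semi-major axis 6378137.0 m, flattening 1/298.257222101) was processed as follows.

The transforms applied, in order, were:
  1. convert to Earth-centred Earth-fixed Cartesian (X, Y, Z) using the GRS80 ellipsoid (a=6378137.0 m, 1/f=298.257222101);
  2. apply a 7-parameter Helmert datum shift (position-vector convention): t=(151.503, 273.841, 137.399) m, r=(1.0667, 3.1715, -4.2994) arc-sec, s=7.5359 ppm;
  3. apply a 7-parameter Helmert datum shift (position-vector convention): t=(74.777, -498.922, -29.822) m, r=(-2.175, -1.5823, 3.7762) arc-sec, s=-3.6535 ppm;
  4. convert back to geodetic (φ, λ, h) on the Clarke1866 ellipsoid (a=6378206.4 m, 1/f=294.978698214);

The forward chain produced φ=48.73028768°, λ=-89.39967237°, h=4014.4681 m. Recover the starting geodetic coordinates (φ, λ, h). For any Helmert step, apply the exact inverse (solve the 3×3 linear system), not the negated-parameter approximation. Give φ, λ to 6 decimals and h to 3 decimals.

φ=48.728763°, λ=-89.403072°, h=3693.953 m

start: φ=48.730288°, λ=-89.399672°, h=4014.468 m
→ ECEF (a=6378206.400, f=1/294.978698214): X=44192.0899, Y=-4217576.3276, Z=4773640.7005
→ Helmert⁻¹: X=44076.8882, Y=-4217143.9563, Z=4773643.1565
→ Helmert⁻¹: X=43939.5646, Y=-4217360.4135, Z=4773492.2708
→ geod (Bowring, a=6378137.000): φ=48.72876300°, λ=-89.40307200°, h=3693.9530 m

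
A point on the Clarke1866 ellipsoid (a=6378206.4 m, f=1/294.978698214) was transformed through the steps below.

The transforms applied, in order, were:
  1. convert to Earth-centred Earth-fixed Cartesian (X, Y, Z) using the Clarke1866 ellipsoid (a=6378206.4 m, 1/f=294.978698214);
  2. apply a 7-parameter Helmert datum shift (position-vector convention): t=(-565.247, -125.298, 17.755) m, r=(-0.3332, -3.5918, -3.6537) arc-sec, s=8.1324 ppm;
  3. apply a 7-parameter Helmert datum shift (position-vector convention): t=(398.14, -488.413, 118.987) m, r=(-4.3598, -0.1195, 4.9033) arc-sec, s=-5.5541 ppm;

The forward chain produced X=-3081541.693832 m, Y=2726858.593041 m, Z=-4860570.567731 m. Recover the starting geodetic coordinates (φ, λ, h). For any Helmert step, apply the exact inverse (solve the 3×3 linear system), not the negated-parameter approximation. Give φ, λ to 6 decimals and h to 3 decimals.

start: X=-3081541.6938, Y=2726858.5930, Z=-4860570.5677 m
→ Helmert⁻¹: X=-3081894.9287, Y=2727538.1557, Z=-4860657.1144
→ Helmert⁻¹: X=-3081437.5787, Y=2727594.5398, Z=-4860577.2759
→ geod (Bowring, a=6378206.400): φ=-49.93870000°, λ=138.48572600°, h=3107.1690 m

φ=-49.938700°, λ=138.485726°, h=3107.169 m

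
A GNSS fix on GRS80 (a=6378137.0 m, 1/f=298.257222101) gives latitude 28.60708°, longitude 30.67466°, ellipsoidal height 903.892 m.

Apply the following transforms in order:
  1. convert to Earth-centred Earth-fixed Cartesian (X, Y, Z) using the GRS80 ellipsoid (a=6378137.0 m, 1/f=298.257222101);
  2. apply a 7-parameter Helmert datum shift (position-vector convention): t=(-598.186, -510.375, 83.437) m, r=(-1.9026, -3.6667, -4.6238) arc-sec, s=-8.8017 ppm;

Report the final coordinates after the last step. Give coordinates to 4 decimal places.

start: φ=28.607080°, λ=30.674660°, h=903.892 m
→ ECEF (a=6378137.000, f=1/298.257222101): X=4820404.7891, Y=2859264.1729, Z=3036173.6735
→ Helmert 7p (PV): X=4819774.2978, Y=2858648.5800, Z=3036289.7031

X=4819774.2978 m, Y=2858648.5800 m, Z=3036289.7031 m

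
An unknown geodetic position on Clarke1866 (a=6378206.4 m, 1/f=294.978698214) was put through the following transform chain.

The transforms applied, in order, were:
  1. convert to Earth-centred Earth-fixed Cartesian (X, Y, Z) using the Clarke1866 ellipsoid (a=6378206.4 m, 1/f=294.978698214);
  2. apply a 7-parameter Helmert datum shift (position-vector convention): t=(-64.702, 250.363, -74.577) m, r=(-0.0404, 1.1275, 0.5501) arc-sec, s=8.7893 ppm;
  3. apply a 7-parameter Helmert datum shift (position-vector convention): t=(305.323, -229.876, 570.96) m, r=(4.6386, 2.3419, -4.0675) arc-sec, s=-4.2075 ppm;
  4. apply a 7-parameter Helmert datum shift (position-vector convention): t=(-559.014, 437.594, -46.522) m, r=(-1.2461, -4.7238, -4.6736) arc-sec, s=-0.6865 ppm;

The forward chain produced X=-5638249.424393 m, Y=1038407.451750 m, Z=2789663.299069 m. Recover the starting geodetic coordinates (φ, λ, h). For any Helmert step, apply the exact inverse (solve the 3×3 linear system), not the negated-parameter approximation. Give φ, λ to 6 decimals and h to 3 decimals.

φ=26.098624°, λ=169.570387°, h=1135.870 m

start: X=-5638249.4244, Y=1038407.4518, Z=2789663.2991 m
→ Helmert⁻¹: X=-5637653.9039, Y=1037825.9767, Z=2789847.1174
→ Helmert⁻¹: X=-5638035.0863, Y=1038011.7646, Z=2789200.5366
→ Helmert⁻¹: X=-5637933.3099, Y=1037766.7703, Z=2789219.9828
→ geod (Bowring, a=6378206.400): φ=26.09862400°, λ=169.57038700°, h=1135.8700 m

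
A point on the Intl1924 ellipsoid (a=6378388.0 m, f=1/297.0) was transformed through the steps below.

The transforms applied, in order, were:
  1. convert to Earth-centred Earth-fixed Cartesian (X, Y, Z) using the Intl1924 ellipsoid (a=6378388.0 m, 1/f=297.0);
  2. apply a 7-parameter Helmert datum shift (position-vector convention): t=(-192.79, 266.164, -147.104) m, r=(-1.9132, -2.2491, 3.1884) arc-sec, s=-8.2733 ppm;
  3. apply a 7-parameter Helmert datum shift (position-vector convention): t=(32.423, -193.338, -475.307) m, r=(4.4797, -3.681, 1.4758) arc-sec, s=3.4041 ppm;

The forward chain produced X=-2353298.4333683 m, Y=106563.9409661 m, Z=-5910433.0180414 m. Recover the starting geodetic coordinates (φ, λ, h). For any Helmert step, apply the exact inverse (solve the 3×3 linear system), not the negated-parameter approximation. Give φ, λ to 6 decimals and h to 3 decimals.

start: X=-2353298.4334, Y=106563.9410, Z=-5910433.0180 m
→ Helmert⁻¹: X=-2353427.5504, Y=106645.4017, Z=-5909897.9099
→ Helmert⁻¹: X=-2353317.0236, Y=106471.3108, Z=-5909773.0515
→ geod (Bowring, a=6378388.000): φ=-68.39959600°, λ=177.40952900°, h=2141.4520 m

φ=-68.399596°, λ=177.409529°, h=2141.452 m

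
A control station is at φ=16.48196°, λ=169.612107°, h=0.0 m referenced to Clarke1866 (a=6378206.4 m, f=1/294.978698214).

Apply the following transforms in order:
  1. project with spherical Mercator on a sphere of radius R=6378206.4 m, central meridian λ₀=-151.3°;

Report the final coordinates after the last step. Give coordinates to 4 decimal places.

start: φ=16.481960°, λ=169.612107°, h=0.000 m
→ merc (R=6378206.4, λ₀=-151.3°): E=-4351291.6905, N=1860624.7611

E=-4351291.6905 m, N=1860624.7611 m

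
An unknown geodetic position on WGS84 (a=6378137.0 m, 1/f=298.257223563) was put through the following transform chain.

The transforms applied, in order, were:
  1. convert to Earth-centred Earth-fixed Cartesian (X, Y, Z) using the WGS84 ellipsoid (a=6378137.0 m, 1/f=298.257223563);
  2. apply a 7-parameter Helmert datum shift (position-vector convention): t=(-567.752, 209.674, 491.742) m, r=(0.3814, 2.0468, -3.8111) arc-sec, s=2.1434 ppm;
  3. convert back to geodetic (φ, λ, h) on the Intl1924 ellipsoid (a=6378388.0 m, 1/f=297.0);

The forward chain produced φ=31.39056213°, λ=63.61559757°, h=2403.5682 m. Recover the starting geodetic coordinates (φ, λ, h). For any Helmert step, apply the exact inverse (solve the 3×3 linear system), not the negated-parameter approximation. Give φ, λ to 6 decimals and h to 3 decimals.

φ=31.385902°, λ=63.610669°, h=2415.180 m

start: φ=31.390562°, λ=63.615598°, h=2403.568 m
→ ECEF (a=6378388.000, f=1/297.0): X=2422754.5974, Y=4883945.3952, Z=3304235.4476
→ Helmert⁻¹: X=2423194.1353, Y=4883776.1350, Z=3303751.6396
→ geod (Bowring, a=6378137.000): φ=31.38590200°, λ=63.61066900°, h=2415.1800 m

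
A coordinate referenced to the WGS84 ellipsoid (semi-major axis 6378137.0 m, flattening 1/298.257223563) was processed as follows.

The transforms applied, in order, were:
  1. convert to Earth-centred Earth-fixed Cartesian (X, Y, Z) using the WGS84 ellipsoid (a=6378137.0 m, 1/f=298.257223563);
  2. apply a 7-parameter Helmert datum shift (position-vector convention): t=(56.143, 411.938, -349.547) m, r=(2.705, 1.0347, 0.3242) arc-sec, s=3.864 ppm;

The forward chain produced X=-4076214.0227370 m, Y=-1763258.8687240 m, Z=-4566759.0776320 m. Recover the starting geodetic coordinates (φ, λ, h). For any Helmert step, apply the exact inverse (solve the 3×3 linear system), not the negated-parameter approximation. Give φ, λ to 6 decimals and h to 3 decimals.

φ=-45.986953°, λ=-156.602683°, h=2988.353 m

start: X=-4076214.0227, Y=-1763258.8687, Z=-4566759.0776 m
→ Helmert⁻¹: X=-4076234.2806, Y=-1763717.4696, Z=-4566389.2042
→ geod (Bowring, a=6378137.000): φ=-45.98695300°, λ=-156.60268300°, h=2988.3530 m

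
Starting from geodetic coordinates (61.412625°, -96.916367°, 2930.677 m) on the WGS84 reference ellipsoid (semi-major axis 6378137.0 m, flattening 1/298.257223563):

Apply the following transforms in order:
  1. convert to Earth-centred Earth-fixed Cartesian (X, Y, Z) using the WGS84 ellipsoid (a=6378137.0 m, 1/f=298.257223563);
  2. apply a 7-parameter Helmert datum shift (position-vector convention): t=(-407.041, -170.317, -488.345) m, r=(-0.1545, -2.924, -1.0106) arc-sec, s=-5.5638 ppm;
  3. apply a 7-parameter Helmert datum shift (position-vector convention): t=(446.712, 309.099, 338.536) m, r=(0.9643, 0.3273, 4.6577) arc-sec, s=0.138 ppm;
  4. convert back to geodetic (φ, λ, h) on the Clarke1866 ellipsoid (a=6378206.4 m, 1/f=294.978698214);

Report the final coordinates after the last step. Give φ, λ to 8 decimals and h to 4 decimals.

start: φ=61.412625°, λ=-96.916367°, h=2930.677 m
→ ECEF (a=6378137.000, f=1/298.257223563): X=-368635.5342, Y=-3038960.9842, Z=5580062.4741
→ Helmert 7p (PV): X=-369134.5159, Y=-3039108.4073, Z=5579540.1333
→ Helmert 7p (PV): X=-368610.3746, Y=-3038834.1478, Z=5579865.8170
→ geod (Bowring, a=6378206.400): φ=61.41459307°, λ=-96.91618539°, h=2810.1985 m

φ=61.41459307°, λ=-96.91618539°, h=2810.1985 m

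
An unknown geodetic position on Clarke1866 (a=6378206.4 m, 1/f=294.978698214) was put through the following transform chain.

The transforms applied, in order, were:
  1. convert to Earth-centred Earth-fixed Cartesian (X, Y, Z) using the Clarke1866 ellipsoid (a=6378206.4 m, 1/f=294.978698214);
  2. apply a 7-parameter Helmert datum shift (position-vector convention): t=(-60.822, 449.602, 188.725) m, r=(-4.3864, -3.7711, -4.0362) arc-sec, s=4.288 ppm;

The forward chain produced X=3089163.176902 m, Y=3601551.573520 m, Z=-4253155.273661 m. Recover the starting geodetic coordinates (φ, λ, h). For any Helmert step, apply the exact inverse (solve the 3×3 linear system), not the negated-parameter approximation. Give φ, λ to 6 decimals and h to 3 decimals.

φ=-42.068082°, λ=49.377731°, h=3411.307 m

start: X=3089163.1769, Y=3601551.5735, Z=-4253155.2737 m
→ Helmert⁻¹: X=3089062.5208, Y=3601237.4272, Z=-4253305.6537
→ geod (Bowring, a=6378206.400): φ=-42.06808200°, λ=49.37773100°, h=3411.3070 m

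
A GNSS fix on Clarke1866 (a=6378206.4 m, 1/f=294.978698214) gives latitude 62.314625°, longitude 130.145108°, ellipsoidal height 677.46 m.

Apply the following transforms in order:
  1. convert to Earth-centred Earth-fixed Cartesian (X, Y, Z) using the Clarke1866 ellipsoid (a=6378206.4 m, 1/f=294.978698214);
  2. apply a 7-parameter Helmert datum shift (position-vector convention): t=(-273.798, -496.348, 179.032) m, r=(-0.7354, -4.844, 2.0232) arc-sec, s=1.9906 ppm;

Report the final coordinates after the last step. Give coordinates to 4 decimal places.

start: φ=62.314625°, λ=130.145108°, h=677.460 m
→ ECEF (a=6378206.400, f=1/294.978698214): X=-1915884.3361, Y=2271553.7064, Z=5625297.0118
→ Helmert 7p (PV): X=-1916316.3358, Y=2271063.1437, Z=5625434.1492

X=-1916316.3358 m, Y=2271063.1437 m, Z=5625434.1492 m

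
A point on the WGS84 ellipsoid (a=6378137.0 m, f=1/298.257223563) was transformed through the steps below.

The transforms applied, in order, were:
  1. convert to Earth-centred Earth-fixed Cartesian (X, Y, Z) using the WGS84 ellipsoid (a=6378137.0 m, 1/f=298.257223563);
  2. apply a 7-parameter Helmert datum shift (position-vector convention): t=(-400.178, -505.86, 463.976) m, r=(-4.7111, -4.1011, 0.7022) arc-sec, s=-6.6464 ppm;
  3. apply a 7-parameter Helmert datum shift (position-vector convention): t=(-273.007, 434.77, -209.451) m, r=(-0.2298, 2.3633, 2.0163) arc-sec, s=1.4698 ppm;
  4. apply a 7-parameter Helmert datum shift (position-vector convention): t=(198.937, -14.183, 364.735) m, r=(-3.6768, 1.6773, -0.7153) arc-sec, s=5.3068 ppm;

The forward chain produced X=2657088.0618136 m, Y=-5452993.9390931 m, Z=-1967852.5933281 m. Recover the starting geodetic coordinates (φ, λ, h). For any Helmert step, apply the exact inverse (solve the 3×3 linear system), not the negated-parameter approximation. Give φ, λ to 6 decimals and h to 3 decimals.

φ=-18.094045°, λ=-64.017191°, h=1348.594 m

start: X=2657088.0618, Y=-5452993.9391, Z=-1967852.5933 m
→ Helmert⁻¹: X=2656909.9409, Y=-5452906.5187, Z=-1968282.4795
→ Helmert⁻¹: X=2657148.2833, Y=-5453357.0552, Z=-1968045.7669
→ Helmert⁻¹: X=2657508.4180, Y=-5452851.5191, Z=-1968700.2084
→ geod (Bowring, a=6378137.000): φ=-18.09404500°, λ=-64.01719100°, h=1348.5940 m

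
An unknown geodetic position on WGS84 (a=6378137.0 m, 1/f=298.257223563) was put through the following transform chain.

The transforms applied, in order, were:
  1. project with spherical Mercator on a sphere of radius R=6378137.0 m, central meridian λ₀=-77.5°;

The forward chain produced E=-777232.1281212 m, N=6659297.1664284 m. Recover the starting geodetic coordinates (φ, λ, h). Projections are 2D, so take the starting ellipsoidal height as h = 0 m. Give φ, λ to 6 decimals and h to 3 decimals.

φ=51.214347°, λ=-84.481995°, h=0.000 m

start: E=-777232.1281, N=6659297.1664 m
→ merc⁻¹: φ=51.21434700°, λ=-84.48199500°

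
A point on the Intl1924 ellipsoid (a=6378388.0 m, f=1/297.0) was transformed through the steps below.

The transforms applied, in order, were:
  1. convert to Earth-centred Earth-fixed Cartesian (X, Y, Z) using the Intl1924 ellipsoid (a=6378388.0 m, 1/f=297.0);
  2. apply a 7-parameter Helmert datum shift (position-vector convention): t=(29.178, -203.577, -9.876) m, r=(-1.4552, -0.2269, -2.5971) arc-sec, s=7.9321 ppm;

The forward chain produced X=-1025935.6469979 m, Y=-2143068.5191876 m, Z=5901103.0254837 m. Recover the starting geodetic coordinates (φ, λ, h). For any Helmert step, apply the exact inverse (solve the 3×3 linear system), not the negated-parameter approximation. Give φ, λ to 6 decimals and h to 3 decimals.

φ=68.203303°, λ=-115.582957°, h=1470.533 m

start: X=-1025935.6470, Y=-2143068.5192, Z=5901103.0255 m
→ Helmert⁻¹: X=-1025923.2141, Y=-2142902.4944, Z=5901052.1040
→ geod (Bowring, a=6378388.000): φ=68.20330300°, λ=-115.58295700°, h=1470.5330 m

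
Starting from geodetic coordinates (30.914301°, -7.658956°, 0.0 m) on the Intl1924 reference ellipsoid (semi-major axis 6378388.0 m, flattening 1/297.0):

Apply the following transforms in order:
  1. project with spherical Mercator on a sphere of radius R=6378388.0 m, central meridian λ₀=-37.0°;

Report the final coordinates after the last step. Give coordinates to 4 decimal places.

start: φ=30.914301°, λ=-7.658956°, h=0.000 m
→ merc (R=6378388.0, λ₀=-37.0°): E=3266358.6140, N=3621767.0135

E=3266358.6140 m, N=3621767.0135 m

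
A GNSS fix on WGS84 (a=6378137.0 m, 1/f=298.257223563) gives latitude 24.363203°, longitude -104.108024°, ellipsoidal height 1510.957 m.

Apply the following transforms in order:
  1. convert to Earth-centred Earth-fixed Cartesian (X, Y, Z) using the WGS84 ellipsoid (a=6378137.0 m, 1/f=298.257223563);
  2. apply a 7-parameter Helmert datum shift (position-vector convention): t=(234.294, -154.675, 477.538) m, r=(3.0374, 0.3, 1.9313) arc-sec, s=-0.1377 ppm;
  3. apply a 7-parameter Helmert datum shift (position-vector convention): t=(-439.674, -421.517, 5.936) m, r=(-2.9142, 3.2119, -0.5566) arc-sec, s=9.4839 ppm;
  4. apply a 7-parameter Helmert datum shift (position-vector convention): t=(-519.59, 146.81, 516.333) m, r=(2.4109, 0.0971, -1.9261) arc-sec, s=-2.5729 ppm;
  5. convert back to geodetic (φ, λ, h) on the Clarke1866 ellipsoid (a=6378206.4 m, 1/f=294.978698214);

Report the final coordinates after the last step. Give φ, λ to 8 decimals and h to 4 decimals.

start: φ=24.363203°, λ=-104.108024°, h=1510.957 m
→ ECEF (a=6378137.000, f=1/298.257223563): X=-1417373.2814, Y=-5639456.8198, Z=2615605.3354
→ Helmert 7p (PV): X=-1417082.1846, Y=-5639662.5061, Z=2616001.5296
→ Helmert 7p (PV): X=-1417509.7806, Y=-5640096.7247, Z=2616134.0225
→ Helmert 7p (PV): X=-1418077.1590, Y=-5639952.7449, Z=2616578.3683
→ geod (Bowring, a=6378206.400): φ=24.37038337°, λ=-104.11355865°, h=2477.8282 m

φ=24.37038337°, λ=-104.11355865°, h=2477.8282 m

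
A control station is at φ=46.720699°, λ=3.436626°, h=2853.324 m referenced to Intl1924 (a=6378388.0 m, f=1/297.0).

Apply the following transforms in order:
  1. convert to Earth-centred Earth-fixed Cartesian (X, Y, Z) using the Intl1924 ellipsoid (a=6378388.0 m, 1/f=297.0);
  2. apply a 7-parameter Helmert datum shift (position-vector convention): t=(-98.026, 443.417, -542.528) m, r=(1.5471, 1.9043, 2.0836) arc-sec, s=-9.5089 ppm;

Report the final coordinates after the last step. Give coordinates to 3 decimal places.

start: φ=46.720699°, λ=3.436626°, h=2853.324 m
→ ECEF (a=6378388.000, f=1/297.0): X=4374624.5226, Y=262707.0172, Z=4622696.1830
→ Helmert 7p (PV): X=4374524.9227, Y=263157.4539, Z=4622071.2811

X=4374524.923 m, Y=263157.454 m, Z=4622071.281 m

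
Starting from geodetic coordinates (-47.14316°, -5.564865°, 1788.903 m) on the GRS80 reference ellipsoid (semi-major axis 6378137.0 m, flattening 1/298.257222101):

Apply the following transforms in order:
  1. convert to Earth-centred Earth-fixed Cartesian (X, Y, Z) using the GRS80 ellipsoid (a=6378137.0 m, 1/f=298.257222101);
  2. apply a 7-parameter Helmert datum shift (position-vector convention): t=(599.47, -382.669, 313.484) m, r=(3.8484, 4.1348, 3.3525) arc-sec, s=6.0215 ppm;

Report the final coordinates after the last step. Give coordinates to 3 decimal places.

X=4327301.835 m, Y=-421792.237 m, Z=-4653725.030 m

start: φ=-47.143160°, λ=-5.564865°, h=1788.903 m
→ ECEF (a=6378137.000, f=1/298.257222101): X=4326762.7526, Y=-421564.1858, Z=-4653915.8895
→ Helmert 7p (PV): X=4327301.8347, Y=-421792.2370, Z=-4653725.0296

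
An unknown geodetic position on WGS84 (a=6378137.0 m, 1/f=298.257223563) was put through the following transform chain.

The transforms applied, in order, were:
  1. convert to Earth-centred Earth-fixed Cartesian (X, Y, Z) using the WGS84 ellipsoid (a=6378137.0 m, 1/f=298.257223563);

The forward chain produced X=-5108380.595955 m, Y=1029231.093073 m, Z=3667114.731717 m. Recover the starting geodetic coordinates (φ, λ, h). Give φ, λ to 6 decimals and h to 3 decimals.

start: X=-5108380.5960, Y=1029231.0931, Z=3667114.7317 m
→ geod (Bowring, a=6378137.000): φ=35.31616800°, λ=168.60861300°, h=986.4700 m

φ=35.316168°, λ=168.608613°, h=986.470 m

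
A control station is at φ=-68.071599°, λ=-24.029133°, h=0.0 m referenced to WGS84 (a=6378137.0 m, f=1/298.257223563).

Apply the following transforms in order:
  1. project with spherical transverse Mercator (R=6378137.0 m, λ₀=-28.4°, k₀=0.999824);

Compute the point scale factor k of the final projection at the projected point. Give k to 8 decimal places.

start: φ=-68.071599°, λ=-24.029133°, h=0.000 m
→ into tm (λ₀=-28.4°): φ=-68.07159900°, λ−λ₀=4.37086700°
scale k = 1.00022920

1.00022920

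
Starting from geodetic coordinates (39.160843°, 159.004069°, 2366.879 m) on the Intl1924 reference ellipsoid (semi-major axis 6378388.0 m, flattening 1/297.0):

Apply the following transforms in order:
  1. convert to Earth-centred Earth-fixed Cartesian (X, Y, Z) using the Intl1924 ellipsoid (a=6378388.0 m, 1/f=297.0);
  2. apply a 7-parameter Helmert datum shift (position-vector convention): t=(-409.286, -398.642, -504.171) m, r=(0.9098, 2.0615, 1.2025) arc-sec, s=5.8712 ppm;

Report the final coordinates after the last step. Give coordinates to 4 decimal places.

X=-4625610.3428 m, Y=1774639.5971 m, Z=4007312.5012 m

start: φ=39.160843°, λ=159.004069°, h=2366.879 m
→ ECEF (a=6378388.000, f=1/297.0): X=-4625203.6081, Y=1775072.4594, Z=4007739.0858
→ Helmert 7p (PV): X=-4625610.3428, Y=1774639.5971, Z=4007312.5012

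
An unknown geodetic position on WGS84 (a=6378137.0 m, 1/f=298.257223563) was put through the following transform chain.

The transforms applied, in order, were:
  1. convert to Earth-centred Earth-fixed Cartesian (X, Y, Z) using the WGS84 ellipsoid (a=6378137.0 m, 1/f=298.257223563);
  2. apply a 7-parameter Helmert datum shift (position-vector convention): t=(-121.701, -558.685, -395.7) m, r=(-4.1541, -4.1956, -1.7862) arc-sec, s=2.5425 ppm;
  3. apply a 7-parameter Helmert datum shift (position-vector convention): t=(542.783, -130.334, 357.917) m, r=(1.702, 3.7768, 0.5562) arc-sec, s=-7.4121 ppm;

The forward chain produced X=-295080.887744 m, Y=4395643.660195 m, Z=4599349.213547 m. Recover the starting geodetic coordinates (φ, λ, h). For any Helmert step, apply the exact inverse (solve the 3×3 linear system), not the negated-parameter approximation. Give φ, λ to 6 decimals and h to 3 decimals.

φ=46.421404°, λ=93.845652°, h=2484.973 m

start: X=-295080.8877, Y=4395643.6602, Z=4599349.2135 m
→ Helmert⁻¹: X=-295698.2178, Y=4395845.3224, Z=4598983.6982
→ Helmert⁻¹: X=-295520.2792, Y=4396297.6389, Z=4599462.2553
→ geod (Bowring, a=6378137.000): φ=46.42140400°, λ=93.84565200°, h=2484.9730 m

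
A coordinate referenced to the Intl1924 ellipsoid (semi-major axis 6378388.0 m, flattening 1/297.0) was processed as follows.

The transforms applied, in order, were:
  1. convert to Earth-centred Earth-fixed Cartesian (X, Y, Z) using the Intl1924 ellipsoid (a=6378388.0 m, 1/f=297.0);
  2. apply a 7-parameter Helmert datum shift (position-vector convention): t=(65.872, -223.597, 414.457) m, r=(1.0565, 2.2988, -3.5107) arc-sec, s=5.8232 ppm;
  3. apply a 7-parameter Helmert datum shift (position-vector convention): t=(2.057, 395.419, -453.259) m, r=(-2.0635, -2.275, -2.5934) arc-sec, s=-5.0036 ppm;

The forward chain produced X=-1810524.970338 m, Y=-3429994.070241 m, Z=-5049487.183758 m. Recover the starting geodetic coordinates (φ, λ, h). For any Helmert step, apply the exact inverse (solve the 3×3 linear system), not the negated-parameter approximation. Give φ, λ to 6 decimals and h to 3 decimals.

start: X=-1810524.9703, Y=-3429994.0702, Z=-5049487.1838 m
→ Helmert⁻¹: X=-1810548.6447, Y=-3430378.9063, Z=-5049073.5367
→ Helmert⁻¹: X=-1810489.3143, Y=-3430192.0138, Z=-5049461.1978
→ geod (Bowring, a=6378388.000): φ=-52.65732500°, λ=-117.82553600°, h=2337.0420 m

φ=-52.657325°, λ=-117.825536°, h=2337.042 m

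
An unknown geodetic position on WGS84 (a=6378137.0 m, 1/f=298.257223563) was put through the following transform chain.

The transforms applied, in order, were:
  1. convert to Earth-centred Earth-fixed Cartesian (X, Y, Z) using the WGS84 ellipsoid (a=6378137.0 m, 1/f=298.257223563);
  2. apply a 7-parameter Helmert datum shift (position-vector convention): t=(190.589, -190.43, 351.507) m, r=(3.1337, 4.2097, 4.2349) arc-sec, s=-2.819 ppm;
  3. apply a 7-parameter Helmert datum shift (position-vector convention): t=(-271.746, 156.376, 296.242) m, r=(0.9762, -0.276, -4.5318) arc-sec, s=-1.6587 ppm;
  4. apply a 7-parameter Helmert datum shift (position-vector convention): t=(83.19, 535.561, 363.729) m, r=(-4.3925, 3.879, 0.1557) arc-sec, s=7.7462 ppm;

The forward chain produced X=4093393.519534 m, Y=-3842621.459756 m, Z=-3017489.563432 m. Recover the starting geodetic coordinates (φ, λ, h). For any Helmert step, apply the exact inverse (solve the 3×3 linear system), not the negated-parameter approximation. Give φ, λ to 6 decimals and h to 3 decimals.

start: X=4093393.5195, Y=-3842621.4598, Z=-3017489.5634 m
→ Helmert⁻¹: X=4093332.4744, Y=-3843066.0749, Z=-3017834.7766
→ Helmert⁻¹: X=4093691.4091, Y=-3843153.1680, Z=-3018123.3138
→ Helmert⁻¹: X=4093495.0574, Y=-3843103.4729, Z=-3018341.3982
→ geod (Bowring, a=6378137.000): φ=-28.42178900°, λ=-43.19297600°, h=1354.9210 m

φ=-28.421789°, λ=-43.192976°, h=1354.921 m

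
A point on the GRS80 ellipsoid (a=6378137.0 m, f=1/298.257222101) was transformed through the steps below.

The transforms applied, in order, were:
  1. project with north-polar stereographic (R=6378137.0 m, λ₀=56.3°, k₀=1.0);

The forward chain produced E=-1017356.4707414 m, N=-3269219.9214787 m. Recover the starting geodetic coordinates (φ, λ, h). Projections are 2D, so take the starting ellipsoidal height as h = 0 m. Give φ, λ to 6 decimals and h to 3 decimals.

φ=59.951175°, λ=39.014254°, h=0.000 m

start: E=-1017356.4707, N=-3269219.9215 m
→ stereo⁻¹: φ=59.95117500°, λ=39.01425400°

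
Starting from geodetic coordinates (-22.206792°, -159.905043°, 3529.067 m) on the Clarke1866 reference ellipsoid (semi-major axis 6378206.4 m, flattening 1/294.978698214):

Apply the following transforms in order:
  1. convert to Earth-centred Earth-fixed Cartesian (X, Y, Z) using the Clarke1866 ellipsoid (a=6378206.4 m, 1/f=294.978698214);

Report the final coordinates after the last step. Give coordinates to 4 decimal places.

X=-5551382.8728 m, Y=-2030963.6117 m, Z=-2396821.8748 m

start: φ=-22.206792°, λ=-159.905043°, h=3529.067 m
→ ECEF (a=6378206.400, f=1/294.978698214): X=-5551382.8728, Y=-2030963.6117, Z=-2396821.8748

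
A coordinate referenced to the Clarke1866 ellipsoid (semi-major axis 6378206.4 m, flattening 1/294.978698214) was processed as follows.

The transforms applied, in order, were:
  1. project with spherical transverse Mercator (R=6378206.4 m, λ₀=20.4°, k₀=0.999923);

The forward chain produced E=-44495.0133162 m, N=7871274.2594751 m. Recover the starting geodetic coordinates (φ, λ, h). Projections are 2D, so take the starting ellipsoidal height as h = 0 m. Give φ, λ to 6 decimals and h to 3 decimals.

start: E=-44495.0133, N=7871274.2595 m
→ tm⁻¹: φ=70.70955100°, λ=19.18993000°

φ=70.709551°, λ=19.189930°, h=0.000 m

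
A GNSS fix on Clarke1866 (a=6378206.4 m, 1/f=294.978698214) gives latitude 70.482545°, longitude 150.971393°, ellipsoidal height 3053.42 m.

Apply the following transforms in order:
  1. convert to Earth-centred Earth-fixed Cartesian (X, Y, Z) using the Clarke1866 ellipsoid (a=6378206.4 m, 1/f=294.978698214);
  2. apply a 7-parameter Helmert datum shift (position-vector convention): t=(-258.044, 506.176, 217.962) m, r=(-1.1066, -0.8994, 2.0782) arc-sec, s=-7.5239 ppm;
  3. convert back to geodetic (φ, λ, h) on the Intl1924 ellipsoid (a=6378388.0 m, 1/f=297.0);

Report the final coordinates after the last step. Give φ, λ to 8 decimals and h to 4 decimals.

φ=70.47802436°, λ=150.96305503°, h=3056.6321 m

start: φ=70.482545°, λ=150.971393°, h=3053.420 m
→ ECEF (a=6378206.400, f=1/294.978698214): X=-1869748.4136, Y=1037639.1855, Z=5991933.5219
→ Helmert 7p (PV): X=-1870028.9715, Y=1038150.8622, Z=5992092.6815
→ geod (Bowring, a=6378388.000): φ=70.47802436°, λ=150.96305503°, h=3056.6321 m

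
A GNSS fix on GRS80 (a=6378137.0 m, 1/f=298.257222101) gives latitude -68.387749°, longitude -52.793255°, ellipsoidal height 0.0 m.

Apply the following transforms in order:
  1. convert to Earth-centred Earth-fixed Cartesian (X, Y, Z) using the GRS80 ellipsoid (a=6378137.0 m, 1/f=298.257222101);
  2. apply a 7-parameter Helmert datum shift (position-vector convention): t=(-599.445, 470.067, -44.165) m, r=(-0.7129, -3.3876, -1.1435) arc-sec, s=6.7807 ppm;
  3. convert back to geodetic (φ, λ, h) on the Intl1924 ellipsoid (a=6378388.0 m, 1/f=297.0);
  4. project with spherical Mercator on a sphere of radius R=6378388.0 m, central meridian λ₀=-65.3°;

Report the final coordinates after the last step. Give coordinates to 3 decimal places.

E=1391916.570 m, N=-10565466.567 m

start: φ=-68.387749°, λ=-52.793255°, h=0.000 m
→ ECEF (a=6378137.000, f=1/298.257222101): X=1424682.3951, Y=-1876490.9910, Z=-5907158.5139
→ Helmert 7p (PV): X=1424179.2245, Y=-1876061.9628, Z=-5907212.8494
→ geod (Bowring, a=6378388.000): φ=-68.39387496°, λ=-52.79669276°, h=-359.4341 m
→ merc (R=6378388.0, λ₀=-65.3°): E=1391916.5695, N=-10565466.5673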